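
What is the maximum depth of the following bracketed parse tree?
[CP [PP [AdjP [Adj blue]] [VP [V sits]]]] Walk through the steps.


Count bracket nesting levels:
'[' at pos 0: depth = 1
'[' at pos 4: depth = 2
'[' at pos 8: depth = 3
'[' at pos 14: depth = 4
'[' at pos 26: depth = 3
'[' at pos 30: depth = 4
Maximum depth reached: 4

4


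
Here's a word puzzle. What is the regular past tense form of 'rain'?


Apply rule: Add -ed. 'rain' becomes 'rained'.

rained


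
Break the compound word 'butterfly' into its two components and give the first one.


Split 'butterfly' into 'butter' + 'fly'. The first part is 'butter'.

butter


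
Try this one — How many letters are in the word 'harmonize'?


Spell out 'harmonize' and number each letter: h(1), a(2), r(3), m(4), o(5), n(6), i(7), z(8), e(9). Total: 9 letters.

9


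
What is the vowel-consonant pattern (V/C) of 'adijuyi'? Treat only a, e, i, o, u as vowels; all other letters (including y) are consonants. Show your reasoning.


Letter mapping: a = V, d = C, i = V, j = C, u = V, y = C, i = V.

VCVCVCV


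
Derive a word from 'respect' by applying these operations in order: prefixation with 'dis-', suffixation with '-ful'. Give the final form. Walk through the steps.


Step 1: Add prefix 'dis-' to 'respect' = 'disrespect'
Step 2: Add suffix '-ful' to 'disrespect' = 'disrespectful'

disrespectful


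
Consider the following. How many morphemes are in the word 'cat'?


Decomposition: cat (free morpheme) = 1 morpheme(s)

1 morphemes


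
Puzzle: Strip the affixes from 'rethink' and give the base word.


Remove prefix 're' from 'rethink' to get root 'think'.

think


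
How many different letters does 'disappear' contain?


Unique letters in 'disappear': {a, d, e, i, p, r, s} = 7 distinct letters.

7


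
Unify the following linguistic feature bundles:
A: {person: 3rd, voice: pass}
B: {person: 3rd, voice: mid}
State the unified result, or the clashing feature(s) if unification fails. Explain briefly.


Compare features:
person: A=3rd vs B=3rd -> unified: 3rd
voice: A=pass vs B=mid -> CLASH
Clash detected on feature 'voice' (pass vs mid); unification fails.

CLASH on 'voice' (pass vs mid)


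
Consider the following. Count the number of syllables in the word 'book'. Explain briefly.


Break 'book' into syllables: book -> book = 1 syllable

1 syllable


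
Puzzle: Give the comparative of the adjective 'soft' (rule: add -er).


Apply comparative formation (add -er): 'soft' -> 'softer'.

softer


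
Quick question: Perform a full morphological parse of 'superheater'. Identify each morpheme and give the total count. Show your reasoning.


Step 1: Identify prefix: 'super' (meaning: above)
Step 2: Identify root: 'heat'
Step 3: Identify suffix(es): 'er'
Decomposition: super- (prefix: above) + heat (root) + -er (suffix: one who)
Total morphemes: 3

3 morphemes (super- (prefix: above) + heat (root) + -er (suffix: one who))


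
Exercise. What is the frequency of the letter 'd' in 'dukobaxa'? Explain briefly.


Letter 'd' in 'dukobaxa': found at position(s) 1 = 1 occurrence(s).

1


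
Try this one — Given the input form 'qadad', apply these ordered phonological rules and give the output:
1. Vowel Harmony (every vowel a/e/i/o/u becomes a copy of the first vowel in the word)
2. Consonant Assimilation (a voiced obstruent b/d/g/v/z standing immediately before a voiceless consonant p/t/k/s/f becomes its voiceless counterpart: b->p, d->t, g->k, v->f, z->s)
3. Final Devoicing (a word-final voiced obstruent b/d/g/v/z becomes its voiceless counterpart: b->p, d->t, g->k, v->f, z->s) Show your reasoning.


Starting form: 'qadad'
Rule 1: Vowel Harmony: all vowels already match. No change.
Rule 2: Consonant Assimilation: no voiced obstruent (b/d/g/v/z) stands immediately before a voiceless consonant (p/t/k/s/f). No change.
Rule 3: Final Devoicing: word-final voiced obstruent 'd' becomes voiceless 't'. 'qadad' -> 'qadat'
Final form: 'qadat'

qadat


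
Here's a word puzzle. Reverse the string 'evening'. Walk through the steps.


Reverse 'evening' character by character: 'gnineve'.

gnineve


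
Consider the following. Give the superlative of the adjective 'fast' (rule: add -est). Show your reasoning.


Apply superlative formation (add -est): 'fast' -> 'fastest'.

fastest


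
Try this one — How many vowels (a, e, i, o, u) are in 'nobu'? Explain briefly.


Vowels in 'nobu': o, u = 2 vowels.

2


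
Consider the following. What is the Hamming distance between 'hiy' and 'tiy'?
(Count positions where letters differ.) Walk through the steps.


Alignment:
Position 1: 'h' vs 't' = DIFFER
Position 2: 'i' vs 'i' = match
Position 3: 'y' vs 'y' = match
Total differences: 1

1


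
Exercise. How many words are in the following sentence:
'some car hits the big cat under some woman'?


Split into words: some | car | hits | the | big | cat | under | some | woman = 9 words.

9


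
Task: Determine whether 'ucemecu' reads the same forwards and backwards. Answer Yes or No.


Forward: 'ucemecu'
Reversed: 'ucemecu'
They are identical.

Yes


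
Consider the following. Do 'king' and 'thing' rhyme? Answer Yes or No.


Rime (stressed vowel + following sounds) of 'king': -ing = /ɪŋ/
Rime of 'thing': -ing = /ɪŋ/
/ɪŋ/ and /ɪŋ/ are the same ending sound, so the words rhyme.

Yes


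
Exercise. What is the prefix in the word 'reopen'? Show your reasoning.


The word 'reopen' = 're' (prefix) + 'open' (root). The prefix is 're'.

re


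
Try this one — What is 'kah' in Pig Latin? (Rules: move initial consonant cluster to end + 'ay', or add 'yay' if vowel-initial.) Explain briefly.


'kah': move consonant cluster 'k' to end and add 'ay': 'ahkay'.

ahkay


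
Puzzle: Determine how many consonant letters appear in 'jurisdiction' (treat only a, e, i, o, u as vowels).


Consonants in 'jurisdiction': j, r, s, d, c, t, n = 7 consonants.

7


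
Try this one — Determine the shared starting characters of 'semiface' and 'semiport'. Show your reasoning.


Compare from the start: 4 characters match: 'semi'. Mismatch at position 5: 'f' vs 'p'.

semi


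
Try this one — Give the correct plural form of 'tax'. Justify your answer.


Apply rule: Add -es (sibilant/fricative ending). 'tax' becomes 'taxes'.

taxes


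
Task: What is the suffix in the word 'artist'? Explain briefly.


The word 'artist' = 'art' (root) + '-ist' (suffix). The suffix is '-ist'.

ist


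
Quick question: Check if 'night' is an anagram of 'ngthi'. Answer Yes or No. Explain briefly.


Sorted letters of 'night': 'ghint'
Sorted letters of 'ngthi': 'ghint'
They match.

Yes


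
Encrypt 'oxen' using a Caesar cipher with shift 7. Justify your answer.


Shift each letter by 7: o -> v, x -> e, e -> l, n -> u. Result: 'velu'.

velu


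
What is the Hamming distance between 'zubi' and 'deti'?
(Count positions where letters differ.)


Alignment:
Position 1: 'z' vs 'd' = DIFFER
Position 2: 'u' vs 'e' = DIFFER
Position 3: 'b' vs 't' = DIFFER
Position 4: 'i' vs 'i' = match
Total differences: 3

3


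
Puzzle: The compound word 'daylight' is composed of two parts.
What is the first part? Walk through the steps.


Split 'daylight' into 'day' + 'light'. The first part is 'day'.

day


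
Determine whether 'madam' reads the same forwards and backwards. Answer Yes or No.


Forward: 'madam'
Reversed: 'madam'
They are identical.

Yes


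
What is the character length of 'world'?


Spell out 'world' and number each letter: w(1), o(2), r(3), l(4), d(5). Total: 5 letters.

5


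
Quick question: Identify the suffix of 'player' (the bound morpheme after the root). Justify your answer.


The word 'player' = 'play' (root) + '-er' (suffix). The suffix is '-er'.

er


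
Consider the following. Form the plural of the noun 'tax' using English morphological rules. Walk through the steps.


Apply rule: Add -es (sibilant/fricative ending). 'tax' becomes 'taxes'.

taxes


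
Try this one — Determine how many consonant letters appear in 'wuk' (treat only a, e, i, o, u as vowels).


Consonants in 'wuk': w, k = 2 consonants.

2


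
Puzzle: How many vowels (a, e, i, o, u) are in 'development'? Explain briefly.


Vowels in 'development': e, e, o, e = 4 vowels.

4


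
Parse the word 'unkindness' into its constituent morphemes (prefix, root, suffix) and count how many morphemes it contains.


Step 1: Identify prefix: 'un' (meaning: not/reverse)
Step 2: Identify root: 'kind'
Step 3: Identify suffix(es): 'ness'
Decomposition: un- (prefix: not/reverse) + kind (root) + -ness (suffix: state of)
Total morphemes: 3

3 morphemes (un- (prefix: not/reverse) + kind (root) + -ness (suffix: state of))


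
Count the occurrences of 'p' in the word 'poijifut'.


Letter 'p' in 'poijifut': found at position(s) 1 = 1 occurrence(s).

1


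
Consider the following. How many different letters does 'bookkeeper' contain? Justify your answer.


Unique letters in 'bookkeeper': {b, e, k, o, p, r} = 6 distinct letters.

6


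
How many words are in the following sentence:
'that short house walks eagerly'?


Split into words: that | short | house | walks | eagerly = 5 words.

5


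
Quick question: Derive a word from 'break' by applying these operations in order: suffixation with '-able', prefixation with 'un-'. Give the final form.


Step 1: Add suffix '-able' to 'break' = 'breakable'
Step 2: Add prefix 'un-' to 'breakable' = 'unbreakable'

unbreakable


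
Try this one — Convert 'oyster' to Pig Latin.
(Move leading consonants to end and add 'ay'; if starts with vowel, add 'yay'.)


'oyster' starts with a vowel, so add 'yay': 'oysteryay'.

oysteryay


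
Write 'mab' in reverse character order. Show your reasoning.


Reverse 'mab' character by character: 'bam'.

bam


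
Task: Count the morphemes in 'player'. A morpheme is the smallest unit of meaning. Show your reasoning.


Decomposition: play (root) + -er (suffix) = 2 morpheme(s)

2 morphemes


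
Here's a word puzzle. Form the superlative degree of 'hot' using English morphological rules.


Apply superlative formation (double final consonant, add -est): 'hot' -> 'hottest'.

hottest


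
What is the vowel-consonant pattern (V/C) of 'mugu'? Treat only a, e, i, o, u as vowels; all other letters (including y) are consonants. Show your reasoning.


Letter mapping: m = C, u = V, g = C, u = V.

CVCV


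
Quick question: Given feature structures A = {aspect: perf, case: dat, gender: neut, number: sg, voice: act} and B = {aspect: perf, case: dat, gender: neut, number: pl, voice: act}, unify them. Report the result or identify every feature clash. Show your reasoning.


Compare features:
aspect: A=perf vs B=perf -> unified: perf
case: A=dat vs B=dat -> unified: dat
gender: A=neut vs B=neut -> unified: neut
number: A=sg vs B=pl -> CLASH
voice: A=act vs B=act -> unified: act
Clash detected on feature 'number' (sg vs pl); unification fails.

CLASH on 'number' (sg vs pl)


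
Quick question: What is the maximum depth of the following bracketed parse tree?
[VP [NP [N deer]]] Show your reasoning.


Count bracket nesting levels:
'[' at pos 0: depth = 1
'[' at pos 4: depth = 2
'[' at pos 8: depth = 3
Maximum depth reached: 3

3


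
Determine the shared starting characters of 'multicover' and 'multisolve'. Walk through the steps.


Compare from the start: 5 characters match: 'multi'. Mismatch at position 6: 'c' vs 's'.

multi


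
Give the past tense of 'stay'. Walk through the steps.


Apply rule: Add -ed. 'stay' becomes 'stayed'.

stayed


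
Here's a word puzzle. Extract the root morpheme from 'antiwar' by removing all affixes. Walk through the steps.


Remove prefix 'anti' from 'antiwar' to get root 'war'.

war


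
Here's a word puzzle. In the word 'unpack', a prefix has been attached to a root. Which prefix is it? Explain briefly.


The word 'unpack' = 'un' (prefix) + 'pack' (root). The prefix is 'un'.

un


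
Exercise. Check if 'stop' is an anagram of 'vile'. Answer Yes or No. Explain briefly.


Sorted letters of 'stop': 'opst'
Sorted letters of 'vile': 'eilv'
They do not match.

No


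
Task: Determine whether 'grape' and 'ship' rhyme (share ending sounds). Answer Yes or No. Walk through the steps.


Rime (stressed vowel + following sounds) of 'grape': -ape = /eɪp/
Rime of 'ship': -ip = /ɪp/
/eɪp/ and /ɪp/ are different ending sounds, so the words do not rhyme.

No


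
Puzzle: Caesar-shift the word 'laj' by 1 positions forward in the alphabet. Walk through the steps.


Shift each letter by 1: l -> m, a -> b, j -> k. Result: 'mbk'.

mbk


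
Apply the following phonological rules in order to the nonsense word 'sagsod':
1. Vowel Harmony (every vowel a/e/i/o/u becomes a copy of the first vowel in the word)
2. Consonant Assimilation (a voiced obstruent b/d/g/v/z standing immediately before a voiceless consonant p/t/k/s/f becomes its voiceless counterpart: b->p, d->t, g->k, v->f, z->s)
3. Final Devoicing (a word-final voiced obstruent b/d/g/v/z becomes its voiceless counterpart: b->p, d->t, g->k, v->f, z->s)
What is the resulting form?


Starting form: 'sagsod'
Rule 1: Vowel Harmony: all vowels become 'a' (matching first vowel). 'sagsod' -> 'sagsad'
Rule 2: Consonant Assimilation: voiced obstruent before voiceless consonant becomes voiceless ('gs' -> 'ks'). 'sagsad' -> 'saksad'
Rule 3: Final Devoicing: word-final voiced obstruent 'd' becomes voiceless 't'. 'saksad' -> 'saksat'
Final form: 'saksat'

saksat


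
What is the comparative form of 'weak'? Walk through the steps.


Apply comparative formation (add -er): 'weak' -> 'weaker'.

weaker


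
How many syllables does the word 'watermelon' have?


Break 'watermelon' into syllables: wa-ter-mel-on -> wa | ter | mel | on = 4 syllables

4 syllables


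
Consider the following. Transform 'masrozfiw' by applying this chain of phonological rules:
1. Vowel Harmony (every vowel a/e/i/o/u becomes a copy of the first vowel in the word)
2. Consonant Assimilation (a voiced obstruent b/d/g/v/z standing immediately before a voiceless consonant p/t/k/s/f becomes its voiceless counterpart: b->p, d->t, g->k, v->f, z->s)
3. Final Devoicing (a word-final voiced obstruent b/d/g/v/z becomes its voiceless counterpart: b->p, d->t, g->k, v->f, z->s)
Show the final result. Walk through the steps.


Starting form: 'masrozfiw'
Rule 1: Vowel Harmony: all vowels become 'a' (matching first vowel). 'masrozfiw' -> 'masrazfaw'
Rule 2: Consonant Assimilation: voiced obstruent before voiceless consonant becomes voiceless ('zf' -> 'sf'). 'masrazfaw' -> 'masrasfaw'
Rule 3: Final Devoicing: final consonant 'w' is not one of the voiced obstruents b/d/g/v/z. No change.
Final form: 'masrasfaw'

masrasfaw


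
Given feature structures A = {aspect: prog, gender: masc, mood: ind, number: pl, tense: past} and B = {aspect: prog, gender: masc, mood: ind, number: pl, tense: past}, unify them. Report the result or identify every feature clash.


Compare features:
aspect: A=prog vs B=prog -> unified: prog
gender: A=masc vs B=masc -> unified: masc
mood: A=ind vs B=ind -> unified: ind
number: A=pl vs B=pl -> unified: pl
tense: A=past vs B=past -> unified: past
No clashes found.

Unified: {aspect: prog, gender: masc, mood: ind, number: pl, tense: past}


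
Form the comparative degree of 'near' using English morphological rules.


Apply comparative formation (add -er): 'near' -> 'nearer'.

nearer


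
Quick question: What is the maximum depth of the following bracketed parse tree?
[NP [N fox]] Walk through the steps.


Count bracket nesting levels:
'[' at pos 0: depth = 1
'[' at pos 4: depth = 2
Maximum depth reached: 2

2


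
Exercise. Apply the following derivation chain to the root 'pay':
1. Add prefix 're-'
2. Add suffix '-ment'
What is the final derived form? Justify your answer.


Step 1: Add prefix 're-' to 'pay' = 'repay'
Step 2: Add suffix '-ment' to 'repay' = 'repayment'

repayment


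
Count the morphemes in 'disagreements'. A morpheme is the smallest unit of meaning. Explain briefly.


Decomposition: dis- (prefix) + agree (root) + -ment (suffix) + -s (plural) = 4 morpheme(s)

4 morphemes


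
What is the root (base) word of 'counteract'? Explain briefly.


Remove prefix 'counter' from 'counteract' to get root 'act'.

act


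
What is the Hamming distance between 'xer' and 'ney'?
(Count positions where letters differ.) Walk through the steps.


Alignment:
Position 1: 'x' vs 'n' = DIFFER
Position 2: 'e' vs 'e' = match
Position 3: 'r' vs 'y' = DIFFER
Total differences: 2

2


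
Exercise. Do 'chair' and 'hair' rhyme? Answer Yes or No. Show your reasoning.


Rime (stressed vowel + following sounds) of 'chair': -air = /ɛər/
Rime of 'hair': -air = /ɛər/
/ɛər/ and /ɛər/ are the same ending sound, so the words rhyme.

Yes


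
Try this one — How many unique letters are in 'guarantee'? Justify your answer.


Unique letters in 'guarantee': {a, e, g, n, r, t, u} = 7 distinct letters.

7


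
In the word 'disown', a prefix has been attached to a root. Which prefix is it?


The word 'disown' = 'dis' (prefix) + 'own' (root). The prefix is 'dis'.

dis


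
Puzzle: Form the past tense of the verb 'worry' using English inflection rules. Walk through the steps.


Apply rule: Change -y to -ied. 'worry' becomes 'worried'.

worried


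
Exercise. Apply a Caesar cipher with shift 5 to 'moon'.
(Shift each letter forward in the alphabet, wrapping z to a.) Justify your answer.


Shift each letter by 5: m -> r, o -> t, o -> t, n -> s. Result: 'rtts'.

rtts


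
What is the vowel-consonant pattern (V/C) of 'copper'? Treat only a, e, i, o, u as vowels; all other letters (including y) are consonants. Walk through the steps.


Letter mapping: c = C, o = V, p = C, p = C, e = V, r = C.

CVCCVC


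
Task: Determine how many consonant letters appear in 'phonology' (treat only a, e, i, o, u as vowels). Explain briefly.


Consonants in 'phonology': p, h, n, l, g, y = 6 consonants.

6


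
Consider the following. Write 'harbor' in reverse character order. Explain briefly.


Reverse 'harbor' character by character: 'robrah'.

robrah


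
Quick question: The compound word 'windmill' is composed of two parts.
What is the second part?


Split 'windmill' into 'wind' + 'mill'. The second part is 'mill'.

mill


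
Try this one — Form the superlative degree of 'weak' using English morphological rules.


Apply superlative formation (add -est): 'weak' -> 'weakest'.

weakest


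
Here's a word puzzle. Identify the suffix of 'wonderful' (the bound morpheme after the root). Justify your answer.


The word 'wonderful' = 'wonder' (root) + '-ful' (suffix). The suffix is '-ful'.

ful


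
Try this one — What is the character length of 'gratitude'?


Spell out 'gratitude' and number each letter: g(1), r(2), a(3), t(4), i(5), t(6), u(7), d(8), e(9). Total: 9 letters.

9


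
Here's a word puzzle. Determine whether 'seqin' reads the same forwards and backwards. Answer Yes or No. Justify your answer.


Forward: 'seqin'
Reversed: 'niqes'
They differ.

No


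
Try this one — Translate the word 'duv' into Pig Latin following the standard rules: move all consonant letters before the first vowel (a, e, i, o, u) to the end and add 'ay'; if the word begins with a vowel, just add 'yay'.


'duv': move consonant cluster 'd' to end and add 'ay': 'uvday'.

uvday


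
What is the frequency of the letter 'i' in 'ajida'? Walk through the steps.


Letter 'i' in 'ajida': found at position(s) 3 = 1 occurrence(s).

1


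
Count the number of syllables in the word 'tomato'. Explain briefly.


Break 'tomato' into syllables: to-ma-to -> to | ma | to = 3 syllables

3 syllables


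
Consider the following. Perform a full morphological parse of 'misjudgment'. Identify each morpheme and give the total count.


Step 1: Identify prefix: 'mis' (meaning: wrongly)
Step 2: Identify root: 'judge'
Step 3: Identify suffix(es): 'ment'
Decomposition: mis- (prefix: wrongly) + judge (root) + -ment (suffix: action/result)
Total morphemes: 3

3 morphemes (mis- (prefix: wrongly) + judge (root) + -ment (suffix: action/result))


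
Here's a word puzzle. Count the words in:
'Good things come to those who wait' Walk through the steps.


Split into words: Good | things | come | to | those | who | wait = 7 words.

7


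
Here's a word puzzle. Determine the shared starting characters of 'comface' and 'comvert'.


Compare from the start: 3 characters match: 'com'. Mismatch at position 4: 'f' vs 'v'.

com


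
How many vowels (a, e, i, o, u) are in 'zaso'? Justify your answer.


Vowels in 'zaso': a, o = 2 vowels.

2


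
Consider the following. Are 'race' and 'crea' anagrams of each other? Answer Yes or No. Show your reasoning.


Sorted letters of 'race': 'acer'
Sorted letters of 'crea': 'acer'
They match.

Yes


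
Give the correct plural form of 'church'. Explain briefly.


Apply rule: Add -es (sibilant/fricative ending). 'church' becomes 'churches'.

churches


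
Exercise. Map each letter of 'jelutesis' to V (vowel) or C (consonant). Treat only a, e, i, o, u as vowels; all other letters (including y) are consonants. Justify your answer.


Letter mapping: j = C, e = V, l = C, u = V, t = C, e = V, s = C, i = V, s = C.

CVCVCVCVC


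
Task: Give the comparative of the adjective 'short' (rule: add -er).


Apply comparative formation (add -er): 'short' -> 'shorter'.

shorter


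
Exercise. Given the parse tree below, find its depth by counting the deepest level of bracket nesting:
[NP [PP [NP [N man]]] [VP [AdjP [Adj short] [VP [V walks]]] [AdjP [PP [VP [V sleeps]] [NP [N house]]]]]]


Count bracket nesting levels:
'[' at pos 0: depth = 1
'[' at pos 4: depth = 2
'[' at pos 8: depth = 3
'[' at pos 12: depth = 4
'[' at pos 22: depth = 2
'[' at pos 26: depth = 3
'[' at pos 32: depth = 4
'[' at pos 44: depth = 4
'[' at pos 48: depth = 5
'[' at pos 60: depth = 3
'[' at pos 66: depth = 4
'[' at pos 70: depth = 5
'[' at pos 74: depth = 6
'[' at pos 86: depth = 5
'[' at pos 90: depth = 6
Maximum depth reached: 6

6


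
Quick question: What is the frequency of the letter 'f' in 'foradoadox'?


Letter 'f' in 'foradoadox': found at position(s) 1 = 1 occurrence(s).

1


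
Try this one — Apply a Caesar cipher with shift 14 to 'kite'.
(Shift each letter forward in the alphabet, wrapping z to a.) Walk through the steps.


Shift each letter by 14: k -> y, i -> w, t -> h, e -> s. Result: 'ywhs'.

ywhs


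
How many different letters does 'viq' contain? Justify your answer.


Unique letters in 'viq': {i, q, v} = 3 distinct letters.

3


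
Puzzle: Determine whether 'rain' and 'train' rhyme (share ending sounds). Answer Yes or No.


Rime (stressed vowel + following sounds) of 'rain': -ain = /eɪn/
Rime of 'train': -ain = /eɪn/
/eɪn/ and /eɪn/ are the same ending sound, so the words rhyme.

Yes


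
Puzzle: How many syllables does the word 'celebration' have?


Break 'celebration' into syllables: cel-e-bra-tion -> cel | e | bra | tion = 4 syllables

4 syllables


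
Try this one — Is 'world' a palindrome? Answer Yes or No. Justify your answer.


Forward: 'world'
Reversed: 'dlrow'
They differ.

No


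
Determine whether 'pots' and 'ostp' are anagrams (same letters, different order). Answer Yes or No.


Sorted letters of 'pots': 'opst'
Sorted letters of 'ostp': 'opst'
They match.

Yes


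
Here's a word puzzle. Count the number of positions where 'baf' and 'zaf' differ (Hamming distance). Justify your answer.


Alignment:
Position 1: 'b' vs 'z' = DIFFER
Position 2: 'a' vs 'a' = match
Position 3: 'f' vs 'f' = match
Total differences: 1

1


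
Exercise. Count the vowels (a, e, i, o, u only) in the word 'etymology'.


Vowels in 'etymology': e, o, o = 3 vowels.

3


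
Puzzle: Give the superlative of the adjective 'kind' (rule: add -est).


Apply superlative formation (add -est): 'kind' -> 'kindest'.

kindest


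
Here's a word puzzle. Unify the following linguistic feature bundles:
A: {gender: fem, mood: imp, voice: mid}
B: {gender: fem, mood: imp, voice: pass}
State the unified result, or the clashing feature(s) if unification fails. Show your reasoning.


Compare features:
gender: A=fem vs B=fem -> unified: fem
mood: A=imp vs B=imp -> unified: imp
voice: A=mid vs B=pass -> CLASH
Clash detected on feature 'voice' (mid vs pass); unification fails.

CLASH on 'voice' (mid vs pass)


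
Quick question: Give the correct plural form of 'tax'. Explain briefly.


Apply rule: Add -es (sibilant/fricative ending). 'tax' becomes 'taxes'.

taxes


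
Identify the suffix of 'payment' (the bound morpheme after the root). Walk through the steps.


The word 'payment' = 'pay' (root) + '-ment' (suffix). The suffix is '-ment'.

ment


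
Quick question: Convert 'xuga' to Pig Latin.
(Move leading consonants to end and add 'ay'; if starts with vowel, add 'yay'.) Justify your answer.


'xuga': move consonant cluster 'x' to end and add 'ay': 'ugaxay'.

ugaxay


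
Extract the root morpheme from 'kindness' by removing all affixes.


Remove suffix '-ness' from 'kindness' to get root 'kind'.

kind


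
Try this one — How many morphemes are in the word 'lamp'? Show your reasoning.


Decomposition: lamp (free morpheme) = 1 morpheme(s)

1 morphemes


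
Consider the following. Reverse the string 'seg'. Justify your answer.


Reverse 'seg' character by character: 'ges'.

ges


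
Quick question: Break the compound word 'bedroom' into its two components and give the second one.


Split 'bedroom' into 'bed' + 'room'. The second part is 'room'.

room


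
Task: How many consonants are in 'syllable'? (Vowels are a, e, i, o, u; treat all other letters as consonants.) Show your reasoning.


Consonants in 'syllable': s, y, l, l, b, l = 6 consonants.

6


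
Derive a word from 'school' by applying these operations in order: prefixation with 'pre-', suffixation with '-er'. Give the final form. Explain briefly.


Step 1: Add prefix 'pre-' to 'school' = 'preschool'
Step 2: Add suffix '-er' to 'preschool' = 'preschooler'

preschooler


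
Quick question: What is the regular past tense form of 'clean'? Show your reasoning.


Apply rule: Add -ed. 'clean' becomes 'cleaned'.

cleaned


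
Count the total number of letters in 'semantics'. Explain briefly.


Spell out 'semantics' and number each letter: s(1), e(2), m(3), a(4), n(5), t(6), i(7), c(8), s(9). Total: 9 letters.

9


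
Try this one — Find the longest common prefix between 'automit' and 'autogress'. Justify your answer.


Compare from the start: 4 characters match: 'auto'. Mismatch at position 5: 'm' vs 'g'.

auto


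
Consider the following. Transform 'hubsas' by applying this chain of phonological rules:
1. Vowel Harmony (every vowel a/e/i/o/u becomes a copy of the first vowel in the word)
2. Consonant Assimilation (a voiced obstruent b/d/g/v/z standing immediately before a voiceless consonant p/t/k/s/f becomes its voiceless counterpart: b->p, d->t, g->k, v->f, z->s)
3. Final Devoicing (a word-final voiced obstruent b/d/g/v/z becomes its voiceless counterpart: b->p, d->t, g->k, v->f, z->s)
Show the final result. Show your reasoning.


Starting form: 'hubsas'
Rule 1: Vowel Harmony: all vowels become 'u' (matching first vowel). 'hubsas' -> 'hubsus'
Rule 2: Consonant Assimilation: voiced obstruent before voiceless consonant becomes voiceless ('bs' -> 'ps'). 'hubsus' -> 'hupsus'
Rule 3: Final Devoicing: final consonant 's' is not one of the voiced obstruents b/d/g/v/z. No change.
Final form: 'hupsus'

hupsus


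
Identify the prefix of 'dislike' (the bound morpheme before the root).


The word 'dislike' = 'dis' (prefix) + 'like' (root). The prefix is 'dis'.

dis


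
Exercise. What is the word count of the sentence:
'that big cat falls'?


Split into words: that | big | cat | falls = 4 words.

4


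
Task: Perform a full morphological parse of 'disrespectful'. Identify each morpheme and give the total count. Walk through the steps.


Step 1: Identify prefix: 'dis' (meaning: not/apart)
Step 2: Identify root: 'respect'
Step 3: Identify suffix(es): 'ful'
Decomposition: dis- (prefix: not/apart) + respect (root) + -ful (suffix: full of)
Total morphemes: 3

3 morphemes (dis- (prefix: not/apart) + respect (root) + -ful (suffix: full of))


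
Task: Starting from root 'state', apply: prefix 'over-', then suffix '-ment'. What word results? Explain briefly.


Step 1: Add prefix 'over-' to 'state' = 'overstate'
Step 2: Add suffix '-ment' to 'overstate' = 'overstatement'

overstatement


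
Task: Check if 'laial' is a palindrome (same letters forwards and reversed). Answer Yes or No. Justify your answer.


Forward: 'laial'
Reversed: 'laial'
They are identical.

Yes


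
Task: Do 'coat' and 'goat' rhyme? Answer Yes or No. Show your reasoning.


Rime (stressed vowel + following sounds) of 'coat': -oat = /oʊt/
Rime of 'goat': -oat = /oʊt/
/oʊt/ and /oʊt/ are the same ending sound, so the words rhyme.

Yes


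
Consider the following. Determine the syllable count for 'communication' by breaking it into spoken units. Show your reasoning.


Break 'communication' into syllables: com-mu-ni-ca-tion -> com | mu | ni | ca | tion = 5 syllables

5 syllables


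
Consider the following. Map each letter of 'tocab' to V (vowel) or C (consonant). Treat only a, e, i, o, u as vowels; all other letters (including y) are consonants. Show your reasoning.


Letter mapping: t = C, o = V, c = C, a = V, b = C.

CVCVC


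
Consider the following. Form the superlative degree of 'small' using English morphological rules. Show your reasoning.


Apply superlative formation (add -est): 'small' -> 'smallest'.

smallest


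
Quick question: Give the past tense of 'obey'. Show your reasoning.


Apply rule: Add -ed. 'obey' becomes 'obeyed'.

obeyed


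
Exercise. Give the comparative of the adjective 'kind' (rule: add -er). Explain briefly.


Apply comparative formation (add -er): 'kind' -> 'kinder'.

kinder


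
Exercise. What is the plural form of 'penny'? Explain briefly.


Apply rule: Change -y to -ies (consonant + y). 'penny' becomes 'pennies'.

pennies


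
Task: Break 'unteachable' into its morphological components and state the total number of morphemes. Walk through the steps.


Step 1: Identify prefix: 'un' (meaning: not/reverse)
Step 2: Identify root: 'teach'
Step 3: Identify suffix(es): 'able'
Decomposition: un- (prefix: not/reverse) + teach (root) + -able (suffix: capable of)
Total morphemes: 3

3 morphemes (un- (prefix: not/reverse) + teach (root) + -able (suffix: capable of))


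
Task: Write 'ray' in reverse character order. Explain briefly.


Reverse 'ray' character by character: 'yar'.

yar


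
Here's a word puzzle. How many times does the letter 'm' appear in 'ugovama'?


Letter 'm' in 'ugovama': found at position(s) 6 = 1 occurrence(s).

1


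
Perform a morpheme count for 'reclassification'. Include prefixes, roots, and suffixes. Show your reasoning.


Decomposition: re- (prefix) + class (root) + -ify (suffix) + -ation (suffix) = 4 morpheme(s)

4 morphemes


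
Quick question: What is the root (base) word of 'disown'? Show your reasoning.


Remove prefix 'dis' from 'disown' to get root 'own'.

own


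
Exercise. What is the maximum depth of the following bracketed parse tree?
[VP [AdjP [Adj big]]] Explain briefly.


Count bracket nesting levels:
'[' at pos 0: depth = 1
'[' at pos 4: depth = 2
'[' at pos 10: depth = 3
Maximum depth reached: 3

3


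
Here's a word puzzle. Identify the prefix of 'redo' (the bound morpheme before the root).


The word 'redo' = 're' (prefix) + 'do' (root). The prefix is 're'.

re


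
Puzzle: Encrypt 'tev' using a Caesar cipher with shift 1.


Shift each letter by 1: t -> u, e -> f, v -> w. Result: 'ufw'.

ufw


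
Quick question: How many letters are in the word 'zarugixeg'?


Spell out 'zarugixeg' and number each letter: z(1), a(2), r(3), u(4), g(5), i(6), x(7), e(8), g(9). Total: 9 letters.

9


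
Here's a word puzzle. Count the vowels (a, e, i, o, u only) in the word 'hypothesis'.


Vowels in 'hypothesis': o, e, i = 3 vowels.

3


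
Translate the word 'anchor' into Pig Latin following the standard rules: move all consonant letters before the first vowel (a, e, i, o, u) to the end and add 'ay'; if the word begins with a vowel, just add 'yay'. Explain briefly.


'anchor' starts with a vowel, so add 'yay': 'anchoryay'.

anchoryay


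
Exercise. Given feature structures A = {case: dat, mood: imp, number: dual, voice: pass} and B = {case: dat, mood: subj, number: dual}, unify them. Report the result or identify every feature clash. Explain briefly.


Compare features:
case: A=dat vs B=dat -> unified: dat
mood: A=imp vs B=subj -> CLASH
number: A=dual vs B=dual -> unified: dual
voice: A=pass vs B=_ -> unified: pass
Clash detected on feature 'mood' (imp vs subj); unification fails.

CLASH on 'mood' (imp vs subj)


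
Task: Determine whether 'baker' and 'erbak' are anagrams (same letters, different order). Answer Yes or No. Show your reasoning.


Sorted letters of 'baker': 'abekr'
Sorted letters of 'erbak': 'abekr'
They match.

Yes


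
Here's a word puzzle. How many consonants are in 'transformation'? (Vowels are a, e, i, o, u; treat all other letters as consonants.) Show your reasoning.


Consonants in 'transformation': t, r, n, s, f, r, m, t, n = 9 consonants.

9


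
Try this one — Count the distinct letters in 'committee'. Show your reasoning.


Unique letters in 'committee': {c, e, i, m, o, t} = 6 distinct letters.

6


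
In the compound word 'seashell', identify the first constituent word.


Split 'seashell' into 'sea' + 'shell'. The first part is 'sea'.

sea


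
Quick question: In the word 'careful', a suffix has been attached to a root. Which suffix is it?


The word 'careful' = 'care' (root) + '-ful' (suffix). The suffix is '-ful'.

ful


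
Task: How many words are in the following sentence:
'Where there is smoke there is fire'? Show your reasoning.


Split into words: Where | there | is | smoke | there | is | fire = 7 words.

7


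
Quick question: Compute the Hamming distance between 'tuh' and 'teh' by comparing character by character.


Alignment:
Position 1: 't' vs 't' = match
Position 2: 'u' vs 'e' = DIFFER
Position 3: 'h' vs 'h' = match
Total differences: 1

1


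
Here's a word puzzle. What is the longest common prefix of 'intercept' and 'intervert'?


Compare from the start: 5 characters match: 'inter'. Mismatch at position 6: 'c' vs 'v'.

inter


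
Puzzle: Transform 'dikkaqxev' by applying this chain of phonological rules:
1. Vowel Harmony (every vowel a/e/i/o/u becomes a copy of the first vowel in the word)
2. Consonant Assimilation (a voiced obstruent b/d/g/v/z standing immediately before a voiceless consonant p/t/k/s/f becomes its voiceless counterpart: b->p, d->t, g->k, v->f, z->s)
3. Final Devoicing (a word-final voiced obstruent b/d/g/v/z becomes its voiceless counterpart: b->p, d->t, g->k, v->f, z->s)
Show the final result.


Starting form: 'dikkaqxev'
Rule 1: Vowel Harmony: all vowels become 'i' (matching first vowel). 'dikkaqxev' -> 'dikkiqxiv'
Rule 2: Consonant Assimilation: no voiced obstruent (b/d/g/v/z) stands immediately before a voiceless consonant (p/t/k/s/f). No change.
Rule 3: Final Devoicing: word-final voiced obstruent 'v' becomes voiceless 'f'. 'dikkiqxiv' -> 'dikkiqxif'
Final form: 'dikkiqxif'

dikkiqxif


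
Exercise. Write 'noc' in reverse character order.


Reverse 'noc' character by character: 'con'.

con


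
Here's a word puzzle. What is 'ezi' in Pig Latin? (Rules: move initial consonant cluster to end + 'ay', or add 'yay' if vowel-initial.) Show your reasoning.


'ezi' starts with a vowel, so add 'yay': 'eziyay'.

eziyay


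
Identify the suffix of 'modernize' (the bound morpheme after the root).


The word 'modernize' = 'modern' (root) + '-ize' (suffix). The suffix is '-ize'.

ize


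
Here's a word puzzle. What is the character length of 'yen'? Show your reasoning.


Spell out 'yen' and number each letter: y(1), e(2), n(3). Total: 3 letters.

3


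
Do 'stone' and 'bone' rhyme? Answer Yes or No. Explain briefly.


Rime (stressed vowel + following sounds) of 'stone': -one = /oʊn/
Rime of 'bone': -one = /oʊn/
/oʊn/ and /oʊn/ are the same ending sound, so the words rhyme.

Yes


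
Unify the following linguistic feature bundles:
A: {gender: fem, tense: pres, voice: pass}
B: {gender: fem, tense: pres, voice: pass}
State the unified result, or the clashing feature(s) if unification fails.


Compare features:
gender: A=fem vs B=fem -> unified: fem
tense: A=pres vs B=pres -> unified: pres
voice: A=pass vs B=pass -> unified: pass
No clashes found.

Unified: {gender: fem, tense: pres, voice: pass}


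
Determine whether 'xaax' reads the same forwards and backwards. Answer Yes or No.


Forward: 'xaax'
Reversed: 'xaax'
They are identical.

Yes


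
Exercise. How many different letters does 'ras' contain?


Unique letters in 'ras': {a, r, s} = 3 distinct letters.

3


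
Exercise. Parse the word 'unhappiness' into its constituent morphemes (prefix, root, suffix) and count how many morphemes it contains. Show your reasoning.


Step 1: Identify prefix: 'un' (meaning: not/reverse)
Step 2: Identify root: 'happy'
Step 3: Identify suffix(es): 'ness'
Decomposition: un- (prefix: not/reverse) + happy (root) + -ness (suffix: state of)
Total morphemes: 3

3 morphemes (un- (prefix: not/reverse) + happy (root) + -ness (suffix: state of))


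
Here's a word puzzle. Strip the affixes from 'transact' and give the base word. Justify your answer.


Remove prefix 'trans' from 'transact' to get root 'act'.

act


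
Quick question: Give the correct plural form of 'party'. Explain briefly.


Apply rule: Change -y to -ies (consonant + y). 'party' becomes 'parties'.

parties


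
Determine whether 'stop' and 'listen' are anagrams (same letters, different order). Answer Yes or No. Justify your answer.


Sorted letters of 'stop': 'opst'
Sorted letters of 'listen': 'eilnst'
They do not match.

No


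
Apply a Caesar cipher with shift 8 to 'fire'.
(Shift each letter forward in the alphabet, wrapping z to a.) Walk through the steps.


Shift each letter by 8: f -> n, i -> q, r -> z, e -> m. Result: 'nqzm'.

nqzm


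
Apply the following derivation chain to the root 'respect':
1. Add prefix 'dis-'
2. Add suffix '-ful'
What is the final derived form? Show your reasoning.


Step 1: Add prefix 'dis-' to 'respect' = 'disrespect'
Step 2: Add suffix '-ful' to 'disrespect' = 'disrespectful'

disrespectful


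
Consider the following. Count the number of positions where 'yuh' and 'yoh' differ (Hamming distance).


Alignment:
Position 1: 'y' vs 'y' = match
Position 2: 'u' vs 'o' = DIFFER
Position 3: 'h' vs 'h' = match
Total differences: 1

1


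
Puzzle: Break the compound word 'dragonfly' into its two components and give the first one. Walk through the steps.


Split 'dragonfly' into 'dragon' + 'fly'. The first part is 'dragon'.

dragon


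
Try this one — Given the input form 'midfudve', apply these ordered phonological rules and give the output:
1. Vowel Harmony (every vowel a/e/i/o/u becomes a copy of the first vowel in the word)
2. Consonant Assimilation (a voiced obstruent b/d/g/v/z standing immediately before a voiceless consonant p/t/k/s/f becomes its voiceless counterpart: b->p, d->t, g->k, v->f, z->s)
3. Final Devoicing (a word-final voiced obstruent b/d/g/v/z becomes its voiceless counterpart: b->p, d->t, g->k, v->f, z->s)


Starting form: 'midfudve'
Rule 1: Vowel Harmony: all vowels become 'i' (matching first vowel). 'midfudve' -> 'midfidvi'
Rule 2: Consonant Assimilation: voiced obstruent before voiceless consonant becomes voiceless ('df' -> 'tf'). 'midfidvi' -> 'mitfidvi'
Rule 3: Final Devoicing: the word ends in the vowel 'i', not a consonant. No change.
Final form: 'mitfidvi'

mitfidvi
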